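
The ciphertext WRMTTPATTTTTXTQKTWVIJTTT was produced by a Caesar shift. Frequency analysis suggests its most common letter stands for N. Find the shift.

The most frequent ciphertext letter is T (appears 12 times).
T is position 19; N is position 13.
Shift = 6.

6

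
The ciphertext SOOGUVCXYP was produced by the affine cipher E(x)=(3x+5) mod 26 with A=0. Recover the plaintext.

The inverse of 3 mod 26 is 9, since 3·9=27≡1. Apply D(y)=9·(y−5) mod 26:
S(18): 9·(18−5)=117≡13 → N
O(14): 9·(14−5)=81≡3 → D
O(14): 9·(14−5)=81≡3 → D
G(6): 9·(6−5)=9 → J
U(20): 9·(20−5)=135≡5 → F
V(21): 9·(21−5)=144≡14 → O
C(2): 9·(2−5)=-27≡25 → Z
X(23): 9·(23−5)=162≡6 → G
Y(24): 9·(24−5)=171≡15 → P
P(15): 9·(15−5)=90≡12 → M

NDDJFOZGPM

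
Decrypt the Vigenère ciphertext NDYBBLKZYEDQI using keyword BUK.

MJOAHBJFODJGH

Repeat the key across the ciphertext: BUKBUKBUKBUKB
N(13)−B(1): 12 → M
D(3)−U(20): -17≡9 → J
Y(24)−K(10): 14 → O
B(1)−B(1): 0 → A
B(1)−U(20): -19≡7 → H
L(11)−K(10): 1 → B
K(10)−B(1): 9 → J
Z(25)−U(20): 5 → F
Y(24)−K(10): 14 → O
E(4)−B(1): 3 → D
D(3)−U(20): -17≡9 → J
Q(16)−K(10): 6 → G
I(8)−B(1): 7 → H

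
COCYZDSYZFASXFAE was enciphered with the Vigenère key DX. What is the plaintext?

ZRZBWGPBWIXVUIXH

Repeat the key across the ciphertext: DXDXDXDXDXDXDXDX
C(2)−D(3): -1≡25 → Z
O(14)−X(23): -9≡17 → R
C(2)−D(3): -1≡25 → Z
Y(24)−X(23): 1 → B
Z(25)−D(3): 22 → W
D(3)−X(23): -20≡6 → G
S(18)−D(3): 15 → P
Y(24)−X(23): 1 → B
Z(25)−D(3): 22 → W
F(5)−X(23): -18≡8 → I
A(0)−D(3): -3≡23 → X
S(18)−X(23): -5≡21 → V
X(23)−D(3): 20 → U
F(5)−X(23): -18≡8 → I
A(0)−D(3): -3≡23 → X
E(4)−X(23): -19≡7 → H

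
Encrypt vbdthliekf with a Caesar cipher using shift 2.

xdfvjnkgmh

v(21): 21+2=23 → x
b(1): 1+2=3 → d
d(3): 3+2=5 → f
t(19): 19+2=21 → v
h(7): 7+2=9 → j
l(11): 11+2=13 → n
i(8): 8+2=10 → k
e(4): 4+2=6 → g
k(10): 10+2=12 → m
f(5): 5+2=7 → h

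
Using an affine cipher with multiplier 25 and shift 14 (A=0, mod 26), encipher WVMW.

W(22): 25·22+14=564≡18 → S
V(21): 25·21+14=539≡19 → T
M(12): 25·12+14=314≡2 → C
W(22): 25·22+14=564≡18 → S

STCS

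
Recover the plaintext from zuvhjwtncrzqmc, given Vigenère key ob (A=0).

Repeat the key across the ciphertext: obobobobobobob
z(25)−o(14): 11 → l
u(20)−b(1): 19 → t
v(21)−o(14): 7 → h
h(7)−b(1): 6 → g
j(9)−o(14): -5≡21 → v
w(22)−b(1): 21 → v
t(19)−o(14): 5 → f
n(13)−b(1): 12 → m
c(2)−o(14): -12≡14 → o
r(17)−b(1): 16 → q
z(25)−o(14): 11 → l
q(16)−b(1): 15 → p
m(12)−o(14): -2≡24 → y
c(2)−b(1): 1 → b

lthgvvfmoqlpyb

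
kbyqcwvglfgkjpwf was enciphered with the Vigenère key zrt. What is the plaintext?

lkfrldwpsgprkydg

Repeat the key across the ciphertext: zrtzrtzrtzrtzrtz
k(10)−z(25): -15≡11 → l
b(1)−r(17): -16≡10 → k
y(24)−t(19): 5 → f
q(16)−z(25): -9≡17 → r
c(2)−r(17): -15≡11 → l
w(22)−t(19): 3 → d
v(21)−z(25): -4≡22 → w
g(6)−r(17): -11≡15 → p
l(11)−t(19): -8≡18 → s
f(5)−z(25): -20≡6 → g
g(6)−r(17): -11≡15 → p
k(10)−t(19): -9≡17 → r
j(9)−z(25): -16≡10 → k
p(15)−r(17): -2≡24 → y
w(22)−t(19): 3 → d
f(5)−z(25): -20≡6 → g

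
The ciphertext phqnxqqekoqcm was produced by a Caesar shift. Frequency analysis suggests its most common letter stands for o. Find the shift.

The most frequent ciphertext letter is q (appears 4 times).
q is position 16; o is position 14.
Shift = 2.

2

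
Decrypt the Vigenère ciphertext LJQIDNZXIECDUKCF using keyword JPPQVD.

Repeat the key across the ciphertext: JPPQVDJPPQVDJPPQ
L(11)−J(9): 2 → C
J(9)−P(15): -6≡20 → U
Q(16)−P(15): 1 → B
I(8)−Q(16): -8≡18 → S
D(3)−V(21): -18≡8 → I
N(13)−D(3): 10 → K
Z(25)−J(9): 16 → Q
X(23)−P(15): 8 → I
I(8)−P(15): -7≡19 → T
E(4)−Q(16): -12≡14 → O
C(2)−V(21): -19≡7 → H
D(3)−D(3): 0 → A
U(20)−J(9): 11 → L
K(10)−P(15): -5≡21 → V
C(2)−P(15): -13≡13 → N
F(5)−Q(16): -11≡15 → P

CUBSIKQITOHALVNP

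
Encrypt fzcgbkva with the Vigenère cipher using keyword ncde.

sbfkomye

Repeat the key across the message: ncdencde
f(5)+n(13): 18 → s
z(25)+c(2): 27≡1 → b
c(2)+d(3): 5 → f
g(6)+e(4): 10 → k
b(1)+n(13): 14 → o
k(10)+c(2): 12 → m
v(21)+d(3): 24 → y
a(0)+e(4): 4 → e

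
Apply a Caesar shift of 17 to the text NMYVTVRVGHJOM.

N(13): 13+17=30≡4 → E
M(12): 12+17=29≡3 → D
Y(24): 24+17=41≡15 → P
V(21): 21+17=38≡12 → M
T(19): 19+17=36≡10 → K
V(21): 21+17=38≡12 → M
R(17): 17+17=34≡8 → I
V(21): 21+17=38≡12 → M
G(6): 6+17=23 → X
H(7): 7+17=24 → Y
J(9): 9+17=26≡0 → A
O(14): 14+17=31≡5 → F
M(12): 12+17=29≡3 → D

EDPMKMIMXYAFD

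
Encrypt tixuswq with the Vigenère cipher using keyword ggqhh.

Repeat the key across the message: ggqhhgg
t(19)+g(6): 25 → z
i(8)+g(6): 14 → o
x(23)+q(16): 39≡13 → n
u(20)+h(7): 27≡1 → b
s(18)+h(7): 25 → z
w(22)+g(6): 28≡2 → c
q(16)+g(6): 22 → w

zonbzcw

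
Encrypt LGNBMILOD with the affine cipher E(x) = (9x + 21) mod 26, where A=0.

QXIEZPQRW

L(11): 9·11+21=120≡16 → Q
G(6): 9·6+21=75≡23 → X
N(13): 9·13+21=138≡8 → I
B(1): 9·1+21=30≡4 → E
M(12): 9·12+21=129≡25 → Z
I(8): 9·8+21=93≡15 → P
L(11): 9·11+21=120≡16 → Q
O(14): 9·14+21=147≡17 → R
D(3): 9·3+21=48≡22 → W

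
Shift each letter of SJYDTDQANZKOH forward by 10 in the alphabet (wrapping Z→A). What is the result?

S(18): 18+10=28≡2 → C
J(9): 9+10=19 → T
Y(24): 24+10=34≡8 → I
D(3): 3+10=13 → N
T(19): 19+10=29≡3 → D
D(3): 3+10=13 → N
Q(16): 16+10=26≡0 → A
A(0): 0+10=10 → K
N(13): 13+10=23 → X
Z(25): 25+10=35≡9 → J
K(10): 10+10=20 → U
O(14): 14+10=24 → Y
H(7): 7+10=17 → R

CTINDNAKXJUYR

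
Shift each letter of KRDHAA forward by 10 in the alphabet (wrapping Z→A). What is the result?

UBNRKK

K(10): 10+10=20 → U
R(17): 17+10=27≡1 → B
D(3): 3+10=13 → N
H(7): 7+10=17 → R
A(0): 0+10=10 → K
A(0): 0+10=10 → K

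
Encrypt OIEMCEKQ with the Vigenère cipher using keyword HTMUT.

Repeat the key across the message: HTMUTHTM
O(14)+H(7): 21 → V
I(8)+T(19): 27≡1 → B
E(4)+M(12): 16 → Q
M(12)+U(20): 32≡6 → G
C(2)+T(19): 21 → V
E(4)+H(7): 11 → L
K(10)+T(19): 29≡3 → D
Q(16)+M(12): 28≡2 → C

VBQGVLDC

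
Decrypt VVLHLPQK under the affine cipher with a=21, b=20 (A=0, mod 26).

The inverse of 21 mod 26 is 5, since 21·5=105≡1. Apply D(y)=5·(y−20) mod 26:
V(21): 5·(21−20)=5 → F
V(21): 5·(21−20)=5 → F
L(11): 5·(11−20)=-45≡7 → H
H(7): 5·(7−20)=-65≡13 → N
L(11): 5·(11−20)=-45≡7 → H
P(15): 5·(15−20)=-25≡1 → B
Q(16): 5·(16−20)=-20≡6 → G
K(10): 5·(10−20)=-50≡2 → C

FFHNHBGC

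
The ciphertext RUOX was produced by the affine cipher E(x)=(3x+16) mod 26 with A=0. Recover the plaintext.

The inverse of 3 mod 26 is 9, since 3·9=27≡1. Apply D(y)=9·(y−16) mod 26:
R(17): 9·(17−16)=9 → J
U(20): 9·(20−16)=36≡10 → K
O(14): 9·(14−16)=-18≡8 → I
X(23): 9·(23−16)=63≡11 → L

JKIL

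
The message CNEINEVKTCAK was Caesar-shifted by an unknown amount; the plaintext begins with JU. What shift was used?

19

From the crib: C(2)−J(9)=-7≡19, so the shift is 19.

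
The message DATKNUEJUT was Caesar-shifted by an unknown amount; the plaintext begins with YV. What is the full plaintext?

From the crib: D(3)−Y(24)=-21≡5, so the shift is 5.
Subtract 5 from each ciphertext letter:
D(3): 3−5=-2≡24 → Y
A(0): 0−5=-5≡21 → V
T(19): 19−5=14 → O
K(10): 10−5=5 → F
N(13): 13−5=8 → I
U(20): 20−5=15 → P
E(4): 4−5=-1≡25 → Z
J(9): 9−5=4 → E
U(20): 20−5=15 → P
T(19): 19−5=14 → O

YVOFIPZEPO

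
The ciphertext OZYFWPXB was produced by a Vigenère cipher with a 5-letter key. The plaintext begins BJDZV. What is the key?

Subtract each crib letter from the matching ciphertext letter (mod 26):
O(14)−B(1)=13 → N
Z(25)−J(9)=16 → Q
Y(24)−D(3)=21 → V
F(5)−Z(25)=-20≡6 → G
W(22)−V(21)=1 → B

NQVGB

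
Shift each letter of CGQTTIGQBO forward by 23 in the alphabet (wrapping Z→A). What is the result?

C(2): 2+23=25 → Z
G(6): 6+23=29≡3 → D
Q(16): 16+23=39≡13 → N
T(19): 19+23=42≡16 → Q
T(19): 19+23=42≡16 → Q
I(8): 8+23=31≡5 → F
G(6): 6+23=29≡3 → D
Q(16): 16+23=39≡13 → N
B(1): 1+23=24 → Y
O(14): 14+23=37≡11 → L

ZDNQQFDNYL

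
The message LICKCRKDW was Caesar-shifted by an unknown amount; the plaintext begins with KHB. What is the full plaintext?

From the crib: L(11)−K(10)=1, so the shift is 1.
Subtract 1 from each ciphertext letter:
L(11): 11−1=10 → K
I(8): 8−1=7 → H
C(2): 2−1=1 → B
K(10): 10−1=9 → J
C(2): 2−1=1 → B
R(17): 17−1=16 → Q
K(10): 10−1=9 → J
D(3): 3−1=2 → C
W(22): 22−1=21 → V

KHBJBQJCV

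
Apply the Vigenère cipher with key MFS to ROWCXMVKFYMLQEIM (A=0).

DTOOCEHPXKRDCJAY

Repeat the key across the message: MFSMFSMFSMFSMFSM
R(17)+M(12): 29≡3 → D
O(14)+F(5): 19 → T
W(22)+S(18): 40≡14 → O
C(2)+M(12): 14 → O
X(23)+F(5): 28≡2 → C
M(12)+S(18): 30≡4 → E
V(21)+M(12): 33≡7 → H
K(10)+F(5): 15 → P
F(5)+S(18): 23 → X
Y(24)+M(12): 36≡10 → K
M(12)+F(5): 17 → R
L(11)+S(18): 29≡3 → D
Q(16)+M(12): 28≡2 → C
E(4)+F(5): 9 → J
I(8)+S(18): 26≡0 → A
M(12)+M(12): 24 → Y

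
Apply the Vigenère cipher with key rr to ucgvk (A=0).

ltxmb

Repeat the key across the message: rrrrr
u(20)+r(17): 37≡11 → l
c(2)+r(17): 19 → t
g(6)+r(17): 23 → x
v(21)+r(17): 38≡12 → m
k(10)+r(17): 27≡1 → b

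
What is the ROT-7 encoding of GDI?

NKP

G(6): 6+7=13 → N
D(3): 3+7=10 → K
I(8): 8+7=15 → P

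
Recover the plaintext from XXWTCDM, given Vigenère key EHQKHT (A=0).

Repeat the key across the ciphertext: EHQKHTE
X(23)−E(4): 19 → T
X(23)−H(7): 16 → Q
W(22)−Q(16): 6 → G
T(19)−K(10): 9 → J
C(2)−H(7): -5≡21 → V
D(3)−T(19): -16≡10 → K
M(12)−E(4): 8 → I

TQGJVKI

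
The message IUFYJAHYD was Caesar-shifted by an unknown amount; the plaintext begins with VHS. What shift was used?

13

From the crib: I(8)−V(21)=-13≡13, so the shift is 13.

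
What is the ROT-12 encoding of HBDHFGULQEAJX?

H(7): 7+12=19 → T
B(1): 1+12=13 → N
D(3): 3+12=15 → P
H(7): 7+12=19 → T
F(5): 5+12=17 → R
G(6): 6+12=18 → S
U(20): 20+12=32≡6 → G
L(11): 11+12=23 → X
Q(16): 16+12=28≡2 → C
E(4): 4+12=16 → Q
A(0): 0+12=12 → M
J(9): 9+12=21 → V
X(23): 23+12=35≡9 → J

TNPTRSGXCQMVJ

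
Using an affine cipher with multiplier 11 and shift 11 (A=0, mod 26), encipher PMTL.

UNMC

P(15): 11·15+11=176≡20 → U
M(12): 11·12+11=143≡13 → N
T(19): 11·19+11=220≡12 → M
L(11): 11·11+11=132≡2 → C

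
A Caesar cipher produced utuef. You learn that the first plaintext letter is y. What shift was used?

From the crib: u(20)−y(24)=-4≡22, so the shift is 22.

22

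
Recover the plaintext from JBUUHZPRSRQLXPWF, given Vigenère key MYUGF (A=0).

Repeat the key across the ciphertext: MYUGFMYUGFMYUGFM
J(9)−M(12): -3≡23 → X
B(1)−Y(24): -23≡3 → D
U(20)−U(20): 0 → A
U(20)−G(6): 14 → O
H(7)−F(5): 2 → C
Z(25)−M(12): 13 → N
P(15)−Y(24): -9≡17 → R
R(17)−U(20): -3≡23 → X
S(18)−G(6): 12 → M
R(17)−F(5): 12 → M
Q(16)−M(12): 4 → E
L(11)−Y(24): -13≡13 → N
X(23)−U(20): 3 → D
P(15)−G(6): 9 → J
W(22)−F(5): 17 → R
F(5)−M(12): -7≡19 → T

XDAOCNRXMMENDJRT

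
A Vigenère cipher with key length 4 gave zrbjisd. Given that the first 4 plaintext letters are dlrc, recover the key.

wgkh

Subtract each crib letter from the matching ciphertext letter (mod 26):
z(25)−d(3)=22 → w
r(17)−l(11)=6 → g
b(1)−r(17)=-16≡10 → k
j(9)−c(2)=7 → h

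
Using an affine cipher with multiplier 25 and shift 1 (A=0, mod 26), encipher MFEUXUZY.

PWXHEHCD

M(12): 25·12+1=301≡15 → P
F(5): 25·5+1=126≡22 → W
E(4): 25·4+1=101≡23 → X
U(20): 25·20+1=501≡7 → H
X(23): 25·23+1=576≡4 → E
U(20): 25·20+1=501≡7 → H
Z(25): 25·25+1=626≡2 → C
Y(24): 25·24+1=601≡3 → D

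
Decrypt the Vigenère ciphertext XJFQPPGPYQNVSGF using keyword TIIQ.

EBXAWHYZFIFFZYX

Repeat the key across the ciphertext: TIIQTIIQTIIQTII
X(23)−T(19): 4 → E
J(9)−I(8): 1 → B
F(5)−I(8): -3≡23 → X
Q(16)−Q(16): 0 → A
P(15)−T(19): -4≡22 → W
P(15)−I(8): 7 → H
G(6)−I(8): -2≡24 → Y
P(15)−Q(16): -1≡25 → Z
Y(24)−T(19): 5 → F
Q(16)−I(8): 8 → I
N(13)−I(8): 5 → F
V(21)−Q(16): 5 → F
S(18)−T(19): -1≡25 → Z
G(6)−I(8): -2≡24 → Y
F(5)−I(8): -3≡23 → X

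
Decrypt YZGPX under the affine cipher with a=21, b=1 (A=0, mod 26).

The inverse of 21 mod 26 is 5, since 21·5=105≡1. Apply D(y)=5·(y−1) mod 26:
Y(24): 5·(24−1)=115≡11 → L
Z(25): 5·(25−1)=120≡16 → Q
G(6): 5·(6−1)=25 → Z
P(15): 5·(15−1)=70≡18 → S
X(23): 5·(23−1)=110≡6 → G

LQZSG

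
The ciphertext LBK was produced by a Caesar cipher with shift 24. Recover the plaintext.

NDM

L(11): 11−24=-13≡13 → N
B(1): 1−24=-23≡3 → D
K(10): 10−24=-14≡12 → M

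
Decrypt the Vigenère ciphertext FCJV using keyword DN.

Repeat the key across the ciphertext: DNDN
F(5)−D(3): 2 → C
C(2)−N(13): -11≡15 → P
J(9)−D(3): 6 → G
V(21)−N(13): 8 → I

CPGI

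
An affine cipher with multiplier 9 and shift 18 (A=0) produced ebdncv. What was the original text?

The inverse of 9 mod 26 is 3, since 9·3=27≡1. Apply D(y)=3·(y−18) mod 26:
e(4): 3·(4−18)=-42≡10 → k
b(1): 3·(1−18)=-51≡1 → b
d(3): 3·(3−18)=-45≡7 → h
n(13): 3·(13−18)=-15≡11 → l
c(2): 3·(2−18)=-48≡4 → e
v(21): 3·(21−18)=9 → j

kbhlej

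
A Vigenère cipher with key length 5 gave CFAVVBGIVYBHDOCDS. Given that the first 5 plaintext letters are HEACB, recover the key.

VBATU

Subtract each crib letter from the matching ciphertext letter (mod 26):
C(2)−H(7)=-5≡21 → V
F(5)−E(4)=1 → B
A(0)−A(0)=0 → A
V(21)−C(2)=19 → T
V(21)−B(1)=20 → U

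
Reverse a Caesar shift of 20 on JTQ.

PZW

J(9): 9−20=-11≡15 → P
T(19): 19−20=-1≡25 → Z
Q(16): 16−20=-4≡22 → W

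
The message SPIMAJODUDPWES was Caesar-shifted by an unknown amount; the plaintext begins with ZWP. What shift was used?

From the crib: S(18)−Z(25)=-7≡19, so the shift is 19.

19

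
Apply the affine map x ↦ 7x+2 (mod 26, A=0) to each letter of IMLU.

I(8): 7·8+2=58≡6 → G
M(12): 7·12+2=86≡8 → I
L(11): 7·11+2=79≡1 → B
U(20): 7·20+2=142≡12 → M

GIBM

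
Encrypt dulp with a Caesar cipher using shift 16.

d(3): 3+16=19 → t
u(20): 20+16=36≡10 → k
l(11): 11+16=27≡1 → b
p(15): 15+16=31≡5 → f

tkbf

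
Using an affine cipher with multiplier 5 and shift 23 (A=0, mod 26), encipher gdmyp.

g(6): 5·6+23=53≡1 → b
d(3): 5·3+23=38≡12 → m
m(12): 5·12+23=83≡5 → f
y(24): 5·24+23=143≡13 → n
p(15): 5·15+23=98≡20 → u

bmfnu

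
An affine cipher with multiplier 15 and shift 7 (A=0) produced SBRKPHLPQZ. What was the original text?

ZKSVEACELW

The inverse of 15 mod 26 is 7, since 15·7=105≡1. Apply D(y)=7·(y−7) mod 26:
S(18): 7·(18−7)=77≡25 → Z
B(1): 7·(1−7)=-42≡10 → K
R(17): 7·(17−7)=70≡18 → S
K(10): 7·(10−7)=21 → V
P(15): 7·(15−7)=56≡4 → E
H(7): 7·(7−7)=0 → A
L(11): 7·(11−7)=28≡2 → C
P(15): 7·(15−7)=56≡4 → E
Q(16): 7·(16−7)=63≡11 → L
Z(25): 7·(25−7)=126≡22 → W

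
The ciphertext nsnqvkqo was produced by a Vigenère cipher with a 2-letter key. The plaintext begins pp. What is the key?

Subtract each crib letter from the matching ciphertext letter (mod 26):
n(13)−p(15)=-2≡24 → y
s(18)−p(15)=3 → d

yd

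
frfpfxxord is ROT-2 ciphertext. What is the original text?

f(5): 5−2=3 → d
r(17): 17−2=15 → p
f(5): 5−2=3 → d
p(15): 15−2=13 → n
f(5): 5−2=3 → d
x(23): 23−2=21 → v
x(23): 23−2=21 → v
o(14): 14−2=12 → m
r(17): 17−2=15 → p
d(3): 3−2=1 → b

dpdndvvmpb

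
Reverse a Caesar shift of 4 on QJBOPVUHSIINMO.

MFXKLRQDOEEJIK

Q(16): 16−4=12 → M
J(9): 9−4=5 → F
B(1): 1−4=-3≡23 → X
O(14): 14−4=10 → K
P(15): 15−4=11 → L
V(21): 21−4=17 → R
U(20): 20−4=16 → Q
H(7): 7−4=3 → D
S(18): 18−4=14 → O
I(8): 8−4=4 → E
I(8): 8−4=4 → E
N(13): 13−4=9 → J
M(12): 12−4=8 → I
O(14): 14−4=10 → K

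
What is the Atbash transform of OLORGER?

O(14) → L(11)
L(11) → O(14)
O(14) → L(11)
R(17) → I(8)
G(6) → T(19)
E(4) → V(21)
R(17) → I(8)

LOLITVI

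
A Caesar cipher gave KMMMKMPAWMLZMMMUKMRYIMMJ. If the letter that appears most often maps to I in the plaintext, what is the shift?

4

The most frequent ciphertext letter is M (appears 11 times).
M is position 12; I is position 8.
Shift = 4.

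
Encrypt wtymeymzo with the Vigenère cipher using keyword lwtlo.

Repeat the key across the message: lwtlolwtl
w(22)+l(11): 33≡7 → h
t(19)+w(22): 41≡15 → p
y(24)+t(19): 43≡17 → r
m(12)+l(11): 23 → x
e(4)+o(14): 18 → s
y(24)+l(11): 35≡9 → j
m(12)+w(22): 34≡8 → i
z(25)+t(19): 44≡18 → s
o(14)+l(11): 25 → z

hprxsjisz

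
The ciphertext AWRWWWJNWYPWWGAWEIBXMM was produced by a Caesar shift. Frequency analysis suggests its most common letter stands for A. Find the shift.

22

The most frequent ciphertext letter is W (appears 8 times).
W is position 22; A is position 0.
Shift = 22.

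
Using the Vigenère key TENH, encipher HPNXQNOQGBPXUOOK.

Repeat the key across the message: TENHTENHTENHTENH
H(7)+T(19): 26≡0 → A
P(15)+E(4): 19 → T
N(13)+N(13): 26≡0 → A
X(23)+H(7): 30≡4 → E
Q(16)+T(19): 35≡9 → J
N(13)+E(4): 17 → R
O(14)+N(13): 27≡1 → B
Q(16)+H(7): 23 → X
G(6)+T(19): 25 → Z
B(1)+E(4): 5 → F
P(15)+N(13): 28≡2 → C
X(23)+H(7): 30≡4 → E
U(20)+T(19): 39≡13 → N
O(14)+E(4): 18 → S
O(14)+N(13): 27≡1 → B
K(10)+H(7): 17 → R

ATAEJRBXZFCENSBR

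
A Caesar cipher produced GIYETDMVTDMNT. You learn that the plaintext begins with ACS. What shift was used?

From the crib: G(6)−A(0)=6, so the shift is 6.

6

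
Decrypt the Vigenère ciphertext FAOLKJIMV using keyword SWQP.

Repeat the key across the ciphertext: SWQPSWQPS
F(5)−S(18): -13≡13 → N
A(0)−W(22): -22≡4 → E
O(14)−Q(16): -2≡24 → Y
L(11)−P(15): -4≡22 → W
K(10)−S(18): -8≡18 → S
J(9)−W(22): -13≡13 → N
I(8)−Q(16): -8≡18 → S
M(12)−P(15): -3≡23 → X
V(21)−S(18): 3 → D

NEYWSNSXD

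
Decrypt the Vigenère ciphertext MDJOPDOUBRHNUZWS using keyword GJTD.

GUQLJUVRVIOKOQDP

Repeat the key across the ciphertext: GJTDGJTDGJTDGJTD
M(12)−G(6): 6 → G
D(3)−J(9): -6≡20 → U
J(9)−T(19): -10≡16 → Q
O(14)−D(3): 11 → L
P(15)−G(6): 9 → J
D(3)−J(9): -6≡20 → U
O(14)−T(19): -5≡21 → V
U(20)−D(3): 17 → R
B(1)−G(6): -5≡21 → V
R(17)−J(9): 8 → I
H(7)−T(19): -12≡14 → O
N(13)−D(3): 10 → K
U(20)−G(6): 14 → O
Z(25)−J(9): 16 → Q
W(22)−T(19): 3 → D
S(18)−D(3): 15 → P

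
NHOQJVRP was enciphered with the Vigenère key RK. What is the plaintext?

Repeat the key across the ciphertext: RKRKRKRK
N(13)−R(17): -4≡22 → W
H(7)−K(10): -3≡23 → X
O(14)−R(17): -3≡23 → X
Q(16)−K(10): 6 → G
J(9)−R(17): -8≡18 → S
V(21)−K(10): 11 → L
R(17)−R(17): 0 → A
P(15)−K(10): 5 → F

WXXGSLAF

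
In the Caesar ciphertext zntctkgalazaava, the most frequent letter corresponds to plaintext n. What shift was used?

The most frequent ciphertext letter is a (appears 5 times).
a is position 0; n is position 13.
Shift = -13≡13.

13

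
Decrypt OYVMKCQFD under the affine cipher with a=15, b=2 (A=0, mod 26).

The inverse of 15 mod 26 is 7, since 15·7=105≡1. Apply D(y)=7·(y−2) mod 26:
O(14): 7·(14−2)=84≡6 → G
Y(24): 7·(24−2)=154≡24 → Y
V(21): 7·(21−2)=133≡3 → D
M(12): 7·(12−2)=70≡18 → S
K(10): 7·(10−2)=56≡4 → E
C(2): 7·(2−2)=0 → A
Q(16): 7·(16−2)=98≡20 → U
F(5): 7·(5−2)=21 → V
D(3): 7·(3−2)=7 → H

GYDSEAUVH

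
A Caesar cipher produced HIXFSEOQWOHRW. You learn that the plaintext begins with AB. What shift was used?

7

From the crib: H(7)−A(0)=7, so the shift is 7.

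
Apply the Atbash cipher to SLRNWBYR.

S(18) → H(7)
L(11) → O(14)
R(17) → I(8)
N(13) → M(12)
W(22) → D(3)
B(1) → Y(24)
Y(24) → B(1)
R(17) → I(8)

HOIMDYBI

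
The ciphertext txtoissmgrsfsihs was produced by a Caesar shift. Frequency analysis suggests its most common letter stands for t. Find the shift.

The most frequent ciphertext letter is s (appears 5 times).
s is position 18; t is position 19.
Shift = -1≡25.

25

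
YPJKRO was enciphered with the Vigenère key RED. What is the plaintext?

HLGTNL

Repeat the key across the ciphertext: REDRED
Y(24)−R(17): 7 → H
P(15)−E(4): 11 → L
J(9)−D(3): 6 → G
K(10)−R(17): -7≡19 → T
R(17)−E(4): 13 → N
O(14)−D(3): 11 → L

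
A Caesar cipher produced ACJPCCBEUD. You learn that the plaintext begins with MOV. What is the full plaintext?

From the crib: A(0)−M(12)=-12≡14, so the shift is 14.
Subtract 14 from each ciphertext letter:
A(0): 0−14=-14≡12 → M
C(2): 2−14=-12≡14 → O
J(9): 9−14=-5≡21 → V
P(15): 15−14=1 → B
C(2): 2−14=-12≡14 → O
C(2): 2−14=-12≡14 → O
B(1): 1−14=-13≡13 → N
E(4): 4−14=-10≡16 → Q
U(20): 20−14=6 → G
D(3): 3−14=-11≡15 → P

MOVBOONQGP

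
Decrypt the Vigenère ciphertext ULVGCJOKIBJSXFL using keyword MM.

IZJUQXCYWPXGLTZ

Repeat the key across the ciphertext: MMMMMMMMMMMMMMM
U(20)−M(12): 8 → I
L(11)−M(12): -1≡25 → Z
V(21)−M(12): 9 → J
G(6)−M(12): -6≡20 → U
C(2)−M(12): -10≡16 → Q
J(9)−M(12): -3≡23 → X
O(14)−M(12): 2 → C
K(10)−M(12): -2≡24 → Y
I(8)−M(12): -4≡22 → W
B(1)−M(12): -11≡15 → P
J(9)−M(12): -3≡23 → X
S(18)−M(12): 6 → G
X(23)−M(12): 11 → L
F(5)−M(12): -7≡19 → T
L(11)−M(12): -1≡25 → Z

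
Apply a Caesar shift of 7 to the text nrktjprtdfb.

uyraqwyakmi

n(13): 13+7=20 → u
r(17): 17+7=24 → y
k(10): 10+7=17 → r
t(19): 19+7=26≡0 → a
j(9): 9+7=16 → q
p(15): 15+7=22 → w
r(17): 17+7=24 → y
t(19): 19+7=26≡0 → a
d(3): 3+7=10 → k
f(5): 5+7=12 → m
b(1): 1+7=8 → i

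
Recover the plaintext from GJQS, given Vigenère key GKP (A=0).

Repeat the key across the ciphertext: GKPG
G(6)−G(6): 0 → A
J(9)−K(10): -1≡25 → Z
Q(16)−P(15): 1 → B
S(18)−G(6): 12 → M

AZBM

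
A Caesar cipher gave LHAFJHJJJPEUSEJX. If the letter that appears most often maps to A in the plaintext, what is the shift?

9

The most frequent ciphertext letter is J (appears 5 times).
J is position 9; A is position 0.
Shift = 9.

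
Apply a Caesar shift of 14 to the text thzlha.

hvnzvo

t(19): 19+14=33≡7 → h
h(7): 7+14=21 → v
z(25): 25+14=39≡13 → n
l(11): 11+14=25 → z
h(7): 7+14=21 → v
a(0): 0+14=14 → o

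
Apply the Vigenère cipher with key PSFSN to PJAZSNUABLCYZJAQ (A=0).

EBFRFCMFTYRQEBNF

Repeat the key across the message: PSFSNPSFSNPSFSNP
P(15)+P(15): 30≡4 → E
J(9)+S(18): 27≡1 → B
A(0)+F(5): 5 → F
Z(25)+S(18): 43≡17 → R
S(18)+N(13): 31≡5 → F
N(13)+P(15): 28≡2 → C
U(20)+S(18): 38≡12 → M
A(0)+F(5): 5 → F
B(1)+S(18): 19 → T
L(11)+N(13): 24 → Y
C(2)+P(15): 17 → R
Y(24)+S(18): 42≡16 → Q
Z(25)+F(5): 30≡4 → E
J(9)+S(18): 27≡1 → B
A(0)+N(13): 13 → N
Q(16)+P(15): 31≡5 → F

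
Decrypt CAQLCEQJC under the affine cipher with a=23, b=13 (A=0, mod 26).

VNZSVDZKV

The inverse of 23 mod 26 is 17, since 23·17=391≡1. Apply D(y)=17·(y−13) mod 26:
C(2): 17·(2−13)=-187≡21 → V
A(0): 17·(0−13)=-221≡13 → N
Q(16): 17·(16−13)=51≡25 → Z
L(11): 17·(11−13)=-34≡18 → S
C(2): 17·(2−13)=-187≡21 → V
E(4): 17·(4−13)=-153≡3 → D
Q(16): 17·(16−13)=51≡25 → Z
J(9): 17·(9−13)=-68≡10 → K
C(2): 17·(2−13)=-187≡21 → V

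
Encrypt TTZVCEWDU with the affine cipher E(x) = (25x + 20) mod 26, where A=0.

BBVZSQYRA

T(19): 25·19+20=495≡1 → B
T(19): 25·19+20=495≡1 → B
Z(25): 25·25+20=645≡21 → V
V(21): 25·21+20=545≡25 → Z
C(2): 25·2+20=70≡18 → S
E(4): 25·4+20=120≡16 → Q
W(22): 25·22+20=570≡24 → Y
D(3): 25·3+20=95≡17 → R
U(20): 25·20+20=520≡0 → A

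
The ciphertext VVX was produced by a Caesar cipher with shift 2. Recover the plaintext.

TTV

V(21): 21−2=19 → T
V(21): 21−2=19 → T
X(23): 23−2=21 → V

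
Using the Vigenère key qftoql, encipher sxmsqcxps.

Repeat the key across the message: qftoqlqft
s(18)+q(16): 34≡8 → i
x(23)+f(5): 28≡2 → c
m(12)+t(19): 31≡5 → f
s(18)+o(14): 32≡6 → g
q(16)+q(16): 32≡6 → g
c(2)+l(11): 13 → n
x(23)+q(16): 39≡13 → n
p(15)+f(5): 20 → u
s(18)+t(19): 37≡11 → l

icfggnnul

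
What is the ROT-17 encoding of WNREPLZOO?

NEIVGCQFF

W(22): 22+17=39≡13 → N
N(13): 13+17=30≡4 → E
R(17): 17+17=34≡8 → I
E(4): 4+17=21 → V
P(15): 15+17=32≡6 → G
L(11): 11+17=28≡2 → C
Z(25): 25+17=42≡16 → Q
O(14): 14+17=31≡5 → F
O(14): 14+17=31≡5 → F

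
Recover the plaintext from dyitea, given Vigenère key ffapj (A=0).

Repeat the key across the ciphertext: ffapjf
d(3)−f(5): -2≡24 → y
y(24)−f(5): 19 → t
i(8)−a(0): 8 → i
t(19)−p(15): 4 → e
e(4)−j(9): -5≡21 → v
a(0)−f(5): -5≡21 → v

ytievv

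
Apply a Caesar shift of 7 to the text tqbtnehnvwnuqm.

axiauloucdubxt

t(19): 19+7=26≡0 → a
q(16): 16+7=23 → x
b(1): 1+7=8 → i
t(19): 19+7=26≡0 → a
n(13): 13+7=20 → u
e(4): 4+7=11 → l
h(7): 7+7=14 → o
n(13): 13+7=20 → u
v(21): 21+7=28≡2 → c
w(22): 22+7=29≡3 → d
n(13): 13+7=20 → u
u(20): 20+7=27≡1 → b
q(16): 16+7=23 → x
m(12): 12+7=19 → t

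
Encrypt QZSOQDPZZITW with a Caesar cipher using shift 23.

Q(16): 16+23=39≡13 → N
Z(25): 25+23=48≡22 → W
S(18): 18+23=41≡15 → P
O(14): 14+23=37≡11 → L
Q(16): 16+23=39≡13 → N
D(3): 3+23=26≡0 → A
P(15): 15+23=38≡12 → M
Z(25): 25+23=48≡22 → W
Z(25): 25+23=48≡22 → W
I(8): 8+23=31≡5 → F
T(19): 19+23=42≡16 → Q
W(22): 22+23=45≡19 → T

NWPLNAMWWFQT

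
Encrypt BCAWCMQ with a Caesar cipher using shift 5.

GHFBHRV

B(1): 1+5=6 → G
C(2): 2+5=7 → H
A(0): 0+5=5 → F
W(22): 22+5=27≡1 → B
C(2): 2+5=7 → H
M(12): 12+5=17 → R
Q(16): 16+5=21 → V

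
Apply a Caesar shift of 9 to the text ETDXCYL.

E(4): 4+9=13 → N
T(19): 19+9=28≡2 → C
D(3): 3+9=12 → M
X(23): 23+9=32≡6 → G
C(2): 2+9=11 → L
Y(24): 24+9=33≡7 → H
L(11): 11+9=20 → U

NCMGLHU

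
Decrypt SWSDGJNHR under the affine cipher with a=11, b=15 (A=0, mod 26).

FDFGLQOEM

The inverse of 11 mod 26 is 19, since 11·19=209≡1. Apply D(y)=19·(y−15) mod 26:
S(18): 19·(18−15)=57≡5 → F
W(22): 19·(22−15)=133≡3 → D
S(18): 19·(18−15)=57≡5 → F
D(3): 19·(3−15)=-228≡6 → G
G(6): 19·(6−15)=-171≡11 → L
J(9): 19·(9−15)=-114≡16 → Q
N(13): 19·(13−15)=-38≡14 → O
H(7): 19·(7−15)=-152≡4 → E
R(17): 19·(17−15)=38≡12 → M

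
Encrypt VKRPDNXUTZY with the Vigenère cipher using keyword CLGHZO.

XVXWCBZFZGX

Repeat the key across the message: CLGHZOCLGHZ
V(21)+C(2): 23 → X
K(10)+L(11): 21 → V
R(17)+G(6): 23 → X
P(15)+H(7): 22 → W
D(3)+Z(25): 28≡2 → C
N(13)+O(14): 27≡1 → B
X(23)+C(2): 25 → Z
U(20)+L(11): 31≡5 → F
T(19)+G(6): 25 → Z
Z(25)+H(7): 32≡6 → G
Y(24)+Z(25): 49≡23 → X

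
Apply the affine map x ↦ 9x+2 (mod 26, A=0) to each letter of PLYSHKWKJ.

P(15): 9·15+2=137≡7 → H
L(11): 9·11+2=101≡23 → X
Y(24): 9·24+2=218≡10 → K
S(18): 9·18+2=164≡8 → I
H(7): 9·7+2=65≡13 → N
K(10): 9·10+2=92≡14 → O
W(22): 9·22+2=200≡18 → S
K(10): 9·10+2=92≡14 → O
J(9): 9·9+2=83≡5 → F

HXKINOSOF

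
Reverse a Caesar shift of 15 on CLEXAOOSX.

C(2): 2−15=-13≡13 → N
L(11): 11−15=-4≡22 → W
E(4): 4−15=-11≡15 → P
X(23): 23−15=8 → I
A(0): 0−15=-15≡11 → L
O(14): 14−15=-1≡25 → Z
O(14): 14−15=-1≡25 → Z
S(18): 18−15=3 → D
X(23): 23−15=8 → I

NWPILZZDI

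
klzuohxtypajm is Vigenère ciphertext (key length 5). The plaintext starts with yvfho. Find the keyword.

mquna

Subtract each crib letter from the matching ciphertext letter (mod 26):
k(10)−y(24)=-14≡12 → m
l(11)−v(21)=-10≡16 → q
z(25)−f(5)=20 → u
u(20)−h(7)=13 → n
o(14)−o(14)=0 → a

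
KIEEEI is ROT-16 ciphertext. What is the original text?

USOOOS

K(10): 10−16=-6≡20 → U
I(8): 8−16=-8≡18 → S
E(4): 4−16=-12≡14 → O
E(4): 4−16=-12≡14 → O
E(4): 4−16=-12≡14 → O
I(8): 8−16=-8≡18 → S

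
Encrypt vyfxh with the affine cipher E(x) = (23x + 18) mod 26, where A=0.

v(21): 23·21+18=501≡7 → h
y(24): 23·24+18=570≡24 → y
f(5): 23·5+18=133≡3 → d
x(23): 23·23+18=547≡1 → b
h(7): 23·7+18=179≡23 → x

hydbx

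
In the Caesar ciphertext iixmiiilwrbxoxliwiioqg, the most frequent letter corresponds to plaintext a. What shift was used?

8

The most frequent ciphertext letter is i (appears 8 times).
i is position 8; a is position 0.
Shift = 8.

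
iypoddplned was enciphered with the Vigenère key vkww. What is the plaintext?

Repeat the key across the ciphertext: vkwwvkwwvkw
i(8)−v(21): -13≡13 → n
y(24)−k(10): 14 → o
p(15)−w(22): -7≡19 → t
o(14)−w(22): -8≡18 → s
d(3)−v(21): -18≡8 → i
d(3)−k(10): -7≡19 → t
p(15)−w(22): -7≡19 → t
l(11)−w(22): -11≡15 → p
n(13)−v(21): -8≡18 → s
e(4)−k(10): -6≡20 → u
d(3)−w(22): -19≡7 → h

notsittpsuh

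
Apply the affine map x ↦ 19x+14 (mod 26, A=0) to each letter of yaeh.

y(24): 19·24+14=470≡2 → c
a(0): 19·0+14=14 → o
e(4): 19·4+14=90≡12 → m
h(7): 19·7+14=147≡17 → r

comr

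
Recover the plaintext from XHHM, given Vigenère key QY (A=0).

Repeat the key across the ciphertext: QYQY
X(23)−Q(16): 7 → H
H(7)−Y(24): -17≡9 → J
H(7)−Q(16): -9≡17 → R
M(12)−Y(24): -12≡14 → O

HJRO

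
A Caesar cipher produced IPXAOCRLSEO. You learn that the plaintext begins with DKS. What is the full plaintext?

DKSVJXMGNZJ

From the crib: I(8)−D(3)=5, so the shift is 5.
Subtract 5 from each ciphertext letter:
I(8): 8−5=3 → D
P(15): 15−5=10 → K
X(23): 23−5=18 → S
A(0): 0−5=-5≡21 → V
O(14): 14−5=9 → J
C(2): 2−5=-3≡23 → X
R(17): 17−5=12 → M
L(11): 11−5=6 → G
S(18): 18−5=13 → N
E(4): 4−5=-1≡25 → Z
O(14): 14−5=9 → J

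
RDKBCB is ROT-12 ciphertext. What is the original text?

R(17): 17−12=5 → F
D(3): 3−12=-9≡17 → R
K(10): 10−12=-2≡24 → Y
B(1): 1−12=-11≡15 → P
C(2): 2−12=-10≡16 → Q
B(1): 1−12=-11≡15 → P

FRYPQP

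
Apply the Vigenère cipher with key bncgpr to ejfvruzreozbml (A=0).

fwhbglaeguosny

Repeat the key across the message: bncgprbncgprbn
e(4)+b(1): 5 → f
j(9)+n(13): 22 → w
f(5)+c(2): 7 → h
v(21)+g(6): 27≡1 → b
r(17)+p(15): 32≡6 → g
u(20)+r(17): 37≡11 → l
z(25)+b(1): 26≡0 → a
r(17)+n(13): 30≡4 → e
e(4)+c(2): 6 → g
o(14)+g(6): 20 → u
z(25)+p(15): 40≡14 → o
b(1)+r(17): 18 → s
m(12)+b(1): 13 → n
l(11)+n(13): 24 → y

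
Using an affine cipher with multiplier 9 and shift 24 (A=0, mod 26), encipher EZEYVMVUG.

E(4): 9·4+24=60≡8 → I
Z(25): 9·25+24=249≡15 → P
E(4): 9·4+24=60≡8 → I
Y(24): 9·24+24=240≡6 → G
V(21): 9·21+24=213≡5 → F
M(12): 9·12+24=132≡2 → C
V(21): 9·21+24=213≡5 → F
U(20): 9·20+24=204≡22 → W
G(6): 9·6+24=78≡0 → A

IPIGFCFWA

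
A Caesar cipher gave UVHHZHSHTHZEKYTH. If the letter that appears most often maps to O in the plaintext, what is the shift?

19

The most frequent ciphertext letter is H (appears 6 times).
H is position 7; O is position 14.
Shift = -7≡19.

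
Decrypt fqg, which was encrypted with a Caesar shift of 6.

f(5): 5−6=-1≡25 → z
q(16): 16−6=10 → k
g(6): 6−6=0 → a

zka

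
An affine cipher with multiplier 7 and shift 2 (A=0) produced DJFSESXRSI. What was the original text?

PBTGEGDRGM

The inverse of 7 mod 26 is 15, since 7·15=105≡1. Apply D(y)=15·(y−2) mod 26:
D(3): 15·(3−2)=15 → P
J(9): 15·(9−2)=105≡1 → B
F(5): 15·(5−2)=45≡19 → T
S(18): 15·(18−2)=240≡6 → G
E(4): 15·(4−2)=30≡4 → E
S(18): 15·(18−2)=240≡6 → G
X(23): 15·(23−2)=315≡3 → D
R(17): 15·(17−2)=225≡17 → R
S(18): 15·(18−2)=240≡6 → G
I(8): 15·(8−2)=90≡12 → M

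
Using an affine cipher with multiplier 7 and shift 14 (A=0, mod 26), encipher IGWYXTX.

SEMATRT

I(8): 7·8+14=70≡18 → S
G(6): 7·6+14=56≡4 → E
W(22): 7·22+14=168≡12 → M
Y(24): 7·24+14=182≡0 → A
X(23): 7·23+14=175≡19 → T
T(19): 7·19+14=147≡17 → R
X(23): 7·23+14=175≡19 → T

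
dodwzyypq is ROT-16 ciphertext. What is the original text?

nyngjiiza

d(3): 3−16=-13≡13 → n
o(14): 14−16=-2≡24 → y
d(3): 3−16=-13≡13 → n
w(22): 22−16=6 → g
z(25): 25−16=9 → j
y(24): 24−16=8 → i
y(24): 24−16=8 → i
p(15): 15−16=-1≡25 → z
q(16): 16−16=0 → a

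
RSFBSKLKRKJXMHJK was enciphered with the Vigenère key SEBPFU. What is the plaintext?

Repeat the key across the ciphertext: SEBPFUSEBPFUSEBP
R(17)−S(18): -1≡25 → Z
S(18)−E(4): 14 → O
F(5)−B(1): 4 → E
B(1)−P(15): -14≡12 → M
S(18)−F(5): 13 → N
K(10)−U(20): -10≡16 → Q
L(11)−S(18): -7≡19 → T
K(10)−E(4): 6 → G
R(17)−B(1): 16 → Q
K(10)−P(15): -5≡21 → V
J(9)−F(5): 4 → E
X(23)−U(20): 3 → D
M(12)−S(18): -6≡20 → U
H(7)−E(4): 3 → D
J(9)−B(1): 8 → I
K(10)−P(15): -5≡21 → V

ZOEMNQTGQVEDUDIV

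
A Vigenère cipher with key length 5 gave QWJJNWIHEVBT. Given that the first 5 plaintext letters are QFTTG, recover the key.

Subtract each crib letter from the matching ciphertext letter (mod 26):
Q(16)−Q(16)=0 → A
W(22)−F(5)=17 → R
J(9)−T(19)=-10≡16 → Q
J(9)−T(19)=-10≡16 → Q
N(13)−G(6)=7 → H

ARQQH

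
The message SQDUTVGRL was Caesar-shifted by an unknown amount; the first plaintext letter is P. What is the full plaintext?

From the crib: S(18)−P(15)=3, so the shift is 3.
Subtract 3 from each ciphertext letter:
S(18): 18−3=15 → P
Q(16): 16−3=13 → N
D(3): 3−3=0 → A
U(20): 20−3=17 → R
T(19): 19−3=16 → Q
V(21): 21−3=18 → S
G(6): 6−3=3 → D
R(17): 17−3=14 → O
L(11): 11−3=8 → I

PNARQSDOI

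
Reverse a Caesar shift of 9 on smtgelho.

s(18): 18−9=9 → j
m(12): 12−9=3 → d
t(19): 19−9=10 → k
g(6): 6−9=-3≡23 → x
e(4): 4−9=-5≡21 → v
l(11): 11−9=2 → c
h(7): 7−9=-2≡24 → y
o(14): 14−9=5 → f

jdkxvcyf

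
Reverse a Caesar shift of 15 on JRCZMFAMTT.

UCNKXQLXEE

J(9): 9−15=-6≡20 → U
R(17): 17−15=2 → C
C(2): 2−15=-13≡13 → N
Z(25): 25−15=10 → K
M(12): 12−15=-3≡23 → X
F(5): 5−15=-10≡16 → Q
A(0): 0−15=-15≡11 → L
M(12): 12−15=-3≡23 → X
T(19): 19−15=4 → E
T(19): 19−15=4 → E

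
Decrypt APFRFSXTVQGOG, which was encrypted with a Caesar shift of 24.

CRHTHUZVXSIQI

A(0): 0−24=-24≡2 → C
P(15): 15−24=-9≡17 → R
F(5): 5−24=-19≡7 → H
R(17): 17−24=-7≡19 → T
F(5): 5−24=-19≡7 → H
S(18): 18−24=-6≡20 → U
X(23): 23−24=-1≡25 → Z
T(19): 19−24=-5≡21 → V
V(21): 21−24=-3≡23 → X
Q(16): 16−24=-8≡18 → S
G(6): 6−24=-18≡8 → I
O(14): 14−24=-10≡16 → Q
G(6): 6−24=-18≡8 → I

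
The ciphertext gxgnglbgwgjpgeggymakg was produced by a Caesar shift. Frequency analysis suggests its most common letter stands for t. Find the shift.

13

The most frequent ciphertext letter is g (appears 9 times).
g is position 6; t is position 19.
Shift = -13≡13.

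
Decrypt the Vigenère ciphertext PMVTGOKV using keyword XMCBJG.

SATSXINJ

Repeat the key across the ciphertext: XMCBJGXM
P(15)−X(23): -8≡18 → S
M(12)−M(12): 0 → A
V(21)−C(2): 19 → T
T(19)−B(1): 18 → S
G(6)−J(9): -3≡23 → X
O(14)−G(6): 8 → I
K(10)−X(23): -13≡13 → N
V(21)−M(12): 9 → J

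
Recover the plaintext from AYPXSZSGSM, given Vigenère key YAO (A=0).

CYBZSLUGEO

Repeat the key across the ciphertext: YAOYAOYAOY
A(0)−Y(24): -24≡2 → C
Y(24)−A(0): 24 → Y
P(15)−O(14): 1 → B
X(23)−Y(24): -1≡25 → Z
S(18)−A(0): 18 → S
Z(25)−O(14): 11 → L
S(18)−Y(24): -6≡20 → U
G(6)−A(0): 6 → G
S(18)−O(14): 4 → E
M(12)−Y(24): -12≡14 → O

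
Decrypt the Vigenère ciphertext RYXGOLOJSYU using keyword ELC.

Repeat the key across the ciphertext: ELCELCELCEL
R(17)−E(4): 13 → N
Y(24)−L(11): 13 → N
X(23)−C(2): 21 → V
G(6)−E(4): 2 → C
O(14)−L(11): 3 → D
L(11)−C(2): 9 → J
O(14)−E(4): 10 → K
J(9)−L(11): -2≡24 → Y
S(18)−C(2): 16 → Q
Y(24)−E(4): 20 → U
U(20)−L(11): 9 → J

NNVCDJKYQUJ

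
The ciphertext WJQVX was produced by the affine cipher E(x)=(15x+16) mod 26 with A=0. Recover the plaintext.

QDAJX

The inverse of 15 mod 26 is 7, since 15·7=105≡1. Apply D(y)=7·(y−16) mod 26:
W(22): 7·(22−16)=42≡16 → Q
J(9): 7·(9−16)=-49≡3 → D
Q(16): 7·(16−16)=0 → A
V(21): 7·(21−16)=35≡9 → J
X(23): 7·(23−16)=49≡23 → X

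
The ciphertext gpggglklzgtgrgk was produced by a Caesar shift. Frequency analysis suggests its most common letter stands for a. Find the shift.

The most frequent ciphertext letter is g (appears 7 times).
g is position 6; a is position 0.
Shift = 6.

6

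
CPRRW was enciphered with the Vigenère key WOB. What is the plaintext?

GBQVI

Repeat the key across the ciphertext: WOBWO
C(2)−W(22): -20≡6 → G
P(15)−O(14): 1 → B
R(17)−B(1): 16 → Q
R(17)−W(22): -5≡21 → V
W(22)−O(14): 8 → I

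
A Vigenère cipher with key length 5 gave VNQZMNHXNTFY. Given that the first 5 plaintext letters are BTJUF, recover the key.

Subtract each crib letter from the matching ciphertext letter (mod 26):
V(21)−B(1)=20 → U
N(13)−T(19)=-6≡20 → U
Q(16)−J(9)=7 → H
Z(25)−U(20)=5 → F
M(12)−F(5)=7 → H

UUHFH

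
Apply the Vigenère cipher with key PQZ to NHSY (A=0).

Repeat the key across the message: PQZP
N(13)+P(15): 28≡2 → C
H(7)+Q(16): 23 → X
S(18)+Z(25): 43≡17 → R
Y(24)+P(15): 39≡13 → N

CXRN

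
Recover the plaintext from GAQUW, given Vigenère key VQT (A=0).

Repeat the key across the ciphertext: VQTVQ
G(6)−V(21): -15≡11 → L
A(0)−Q(16): -16≡10 → K
Q(16)−T(19): -3≡23 → X
U(20)−V(21): -1≡25 → Z
W(22)−Q(16): 6 → G

LKXZG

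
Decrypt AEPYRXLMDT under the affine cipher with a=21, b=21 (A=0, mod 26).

ZTWPGKCHOQ

The inverse of 21 mod 26 is 5, since 21·5=105≡1. Apply D(y)=5·(y−21) mod 26:
A(0): 5·(0−21)=-105≡25 → Z
E(4): 5·(4−21)=-85≡19 → T
P(15): 5·(15−21)=-30≡22 → W
Y(24): 5·(24−21)=15 → P
R(17): 5·(17−21)=-20≡6 → G
X(23): 5·(23−21)=10 → K
L(11): 5·(11−21)=-50≡2 → C
M(12): 5·(12−21)=-45≡7 → H
D(3): 5·(3−21)=-90≡14 → O
T(19): 5·(19−21)=-10≡16 → Q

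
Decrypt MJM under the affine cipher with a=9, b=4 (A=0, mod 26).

The inverse of 9 mod 26 is 3, since 9·3=27≡1. Apply D(y)=3·(y−4) mod 26:
M(12): 3·(12−4)=24 → Y
J(9): 3·(9−4)=15 → P
M(12): 3·(12−4)=24 → Y

YPY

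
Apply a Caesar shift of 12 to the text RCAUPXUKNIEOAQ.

DOMGBJGWZUQAMC

R(17): 17+12=29≡3 → D
C(2): 2+12=14 → O
A(0): 0+12=12 → M
U(20): 20+12=32≡6 → G
P(15): 15+12=27≡1 → B
X(23): 23+12=35≡9 → J
U(20): 20+12=32≡6 → G
K(10): 10+12=22 → W
N(13): 13+12=25 → Z
I(8): 8+12=20 → U
E(4): 4+12=16 → Q
O(14): 14+12=26≡0 → A
A(0): 0+12=12 → M
Q(16): 16+12=28≡2 → C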